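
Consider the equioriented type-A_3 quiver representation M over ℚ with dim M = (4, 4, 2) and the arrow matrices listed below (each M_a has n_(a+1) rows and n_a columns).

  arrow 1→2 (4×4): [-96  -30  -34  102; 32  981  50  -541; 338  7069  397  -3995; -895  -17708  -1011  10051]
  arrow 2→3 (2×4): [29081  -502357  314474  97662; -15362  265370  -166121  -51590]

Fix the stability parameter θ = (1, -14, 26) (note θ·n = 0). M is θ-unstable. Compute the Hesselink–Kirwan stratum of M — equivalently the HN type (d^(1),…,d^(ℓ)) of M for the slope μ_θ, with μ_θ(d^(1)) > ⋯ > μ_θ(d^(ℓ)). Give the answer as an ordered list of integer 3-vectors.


Via rank(M_{q-1}∘⋯∘M_p): M ≅ I[1,1], I[1,2], I[1,3]^2, I[2,2].
μ_θ-semistable layers: μ^(1)=26; μ^(2)=1; μ^(3)=-13/2; μ^(4)=-14

((0, 0, 2); (1, 0, 0); (3, 3, 0); (0, 1, 0))


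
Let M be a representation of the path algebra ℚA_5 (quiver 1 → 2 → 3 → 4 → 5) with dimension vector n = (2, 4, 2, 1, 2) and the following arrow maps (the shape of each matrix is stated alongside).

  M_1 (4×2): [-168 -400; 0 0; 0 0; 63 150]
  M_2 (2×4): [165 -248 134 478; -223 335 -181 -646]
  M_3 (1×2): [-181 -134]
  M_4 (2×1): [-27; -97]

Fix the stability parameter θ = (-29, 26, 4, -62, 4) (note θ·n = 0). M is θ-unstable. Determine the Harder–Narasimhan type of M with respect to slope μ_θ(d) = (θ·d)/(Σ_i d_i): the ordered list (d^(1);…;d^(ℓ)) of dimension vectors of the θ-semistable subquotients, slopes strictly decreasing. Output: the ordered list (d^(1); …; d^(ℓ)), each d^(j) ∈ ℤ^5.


Barcode: M ≅ I[1,1], I[1,5], I[2,2]^2, I[2,3], I[5,5]. HN layers by μ_θ (5 steps, strictly decreasing):
  μ^(1)=26; μ^(2)=15; μ^(3)=4; μ^(4)=-32/3; μ^(5)=-29

((0, 2, 0, 0, 0); (0, 1, 1, 0, 0); (0, 0, 0, 0, 2); (0, 1, 1, 1, 0); (2, 0, 0, 0, 0))


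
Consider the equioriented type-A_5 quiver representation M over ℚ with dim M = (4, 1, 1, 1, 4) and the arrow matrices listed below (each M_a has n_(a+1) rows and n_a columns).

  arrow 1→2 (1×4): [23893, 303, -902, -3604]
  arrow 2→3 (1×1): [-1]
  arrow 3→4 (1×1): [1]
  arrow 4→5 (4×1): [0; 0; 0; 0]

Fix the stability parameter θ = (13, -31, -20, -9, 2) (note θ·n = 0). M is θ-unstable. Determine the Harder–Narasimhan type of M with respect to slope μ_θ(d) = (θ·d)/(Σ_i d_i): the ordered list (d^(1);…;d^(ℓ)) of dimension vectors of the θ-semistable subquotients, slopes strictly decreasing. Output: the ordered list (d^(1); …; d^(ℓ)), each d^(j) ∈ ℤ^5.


Via rank(M_{q-1}∘⋯∘M_p): M ≅ I[1,1]^3, I[1,4], I[5,5]^4.
μ_θ-semistable layers: μ^(1)=13; μ^(2)=2; μ^(3)=-9; μ^(4)=-38/3

((3, 0, 0, 0, 0); (0, 0, 0, 0, 4); (0, 0, 0, 1, 0); (1, 1, 1, 0, 0))


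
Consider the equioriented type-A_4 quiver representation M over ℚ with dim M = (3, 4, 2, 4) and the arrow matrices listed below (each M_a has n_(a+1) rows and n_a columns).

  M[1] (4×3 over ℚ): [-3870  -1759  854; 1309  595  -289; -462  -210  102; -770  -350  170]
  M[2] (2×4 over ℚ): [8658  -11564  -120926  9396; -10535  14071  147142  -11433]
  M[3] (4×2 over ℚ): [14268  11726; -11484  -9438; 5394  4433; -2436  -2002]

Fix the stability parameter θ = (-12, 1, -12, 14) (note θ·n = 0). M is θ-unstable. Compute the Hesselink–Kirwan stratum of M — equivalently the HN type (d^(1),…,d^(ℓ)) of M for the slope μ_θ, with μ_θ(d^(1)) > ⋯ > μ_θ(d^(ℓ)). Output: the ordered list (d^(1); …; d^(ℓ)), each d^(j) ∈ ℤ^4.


Via rank(M_{q-1}∘⋯∘M_p): M ≅ I[1,1], I[1,3], I[1,4], I[2,2]^2, I[4,4]^3.
μ_θ-semistable layers: μ^(1)=14; μ^(2)=1; μ^(3)=-11/2; μ^(4)=-12

((0, 0, 0, 4); (0, 2, 0, 0); (0, 2, 2, 0); (3, 0, 0, 0))


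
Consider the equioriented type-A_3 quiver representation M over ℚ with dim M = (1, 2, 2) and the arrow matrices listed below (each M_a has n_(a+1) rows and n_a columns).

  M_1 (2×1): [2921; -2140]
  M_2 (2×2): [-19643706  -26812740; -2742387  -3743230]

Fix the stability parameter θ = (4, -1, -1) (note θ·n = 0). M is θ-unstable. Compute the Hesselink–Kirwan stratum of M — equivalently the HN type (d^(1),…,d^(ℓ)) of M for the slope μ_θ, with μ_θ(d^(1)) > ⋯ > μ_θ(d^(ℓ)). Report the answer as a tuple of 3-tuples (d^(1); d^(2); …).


Barcode: M ≅ I[1,3], I[2,2], I[3,3]. HN layers by μ_θ (2 steps, strictly decreasing):
  μ^(1)=2/3; μ^(2)=-1

((1, 1, 1); (0, 1, 1))


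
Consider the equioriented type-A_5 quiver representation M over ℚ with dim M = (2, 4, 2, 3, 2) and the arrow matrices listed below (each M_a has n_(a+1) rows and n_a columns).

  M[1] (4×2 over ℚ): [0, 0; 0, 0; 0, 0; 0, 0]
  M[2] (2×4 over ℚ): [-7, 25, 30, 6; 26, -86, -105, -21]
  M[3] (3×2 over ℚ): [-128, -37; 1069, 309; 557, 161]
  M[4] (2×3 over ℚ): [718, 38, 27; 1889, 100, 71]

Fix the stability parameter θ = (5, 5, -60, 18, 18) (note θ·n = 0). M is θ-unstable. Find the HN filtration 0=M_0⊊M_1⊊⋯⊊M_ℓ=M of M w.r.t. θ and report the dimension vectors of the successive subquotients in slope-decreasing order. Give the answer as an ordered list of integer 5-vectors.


Via rank(M_{q-1}∘⋯∘M_p): M ≅ I[1,1]^2, I[2,2]^2, I[2,5]^2, I[4,4].
μ_θ-semistable layers: μ^(1)=18; μ^(2)=5; μ^(3)=-55/2

((0, 0, 0, 3, 2); (2, 2, 0, 0, 0); (0, 2, 2, 0, 0))


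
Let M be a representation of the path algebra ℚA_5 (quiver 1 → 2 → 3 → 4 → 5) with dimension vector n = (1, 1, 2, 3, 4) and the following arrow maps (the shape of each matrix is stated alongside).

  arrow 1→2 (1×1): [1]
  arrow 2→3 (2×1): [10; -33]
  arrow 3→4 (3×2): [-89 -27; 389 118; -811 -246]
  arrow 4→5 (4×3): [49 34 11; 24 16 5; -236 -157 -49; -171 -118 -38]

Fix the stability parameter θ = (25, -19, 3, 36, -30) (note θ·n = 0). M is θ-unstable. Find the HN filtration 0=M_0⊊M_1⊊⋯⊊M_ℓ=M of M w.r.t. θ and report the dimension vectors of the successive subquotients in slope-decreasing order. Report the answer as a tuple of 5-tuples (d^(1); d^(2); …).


Barcode: M ≅ I[1,5], I[3,5], I[4,5], I[5,5]. HN layers by μ_θ (2 steps, strictly decreasing):
  μ^(1)=3; μ^(2)=-30

((1, 1, 2, 3, 3); (0, 0, 0, 0, 1))


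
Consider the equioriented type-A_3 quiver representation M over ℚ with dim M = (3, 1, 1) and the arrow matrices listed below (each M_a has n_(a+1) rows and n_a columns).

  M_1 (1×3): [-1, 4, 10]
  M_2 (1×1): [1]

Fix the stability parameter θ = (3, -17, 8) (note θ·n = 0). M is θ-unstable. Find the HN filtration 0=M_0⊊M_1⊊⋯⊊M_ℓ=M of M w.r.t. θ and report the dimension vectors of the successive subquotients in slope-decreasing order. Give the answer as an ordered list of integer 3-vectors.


Interval decomposition of M: I[1,1]^2, I[1,3].
HN type (ℓ=3): μ^(1)=8; μ^(2)=3; μ^(3)=-7

((0, 0, 1); (2, 0, 0); (1, 1, 0))


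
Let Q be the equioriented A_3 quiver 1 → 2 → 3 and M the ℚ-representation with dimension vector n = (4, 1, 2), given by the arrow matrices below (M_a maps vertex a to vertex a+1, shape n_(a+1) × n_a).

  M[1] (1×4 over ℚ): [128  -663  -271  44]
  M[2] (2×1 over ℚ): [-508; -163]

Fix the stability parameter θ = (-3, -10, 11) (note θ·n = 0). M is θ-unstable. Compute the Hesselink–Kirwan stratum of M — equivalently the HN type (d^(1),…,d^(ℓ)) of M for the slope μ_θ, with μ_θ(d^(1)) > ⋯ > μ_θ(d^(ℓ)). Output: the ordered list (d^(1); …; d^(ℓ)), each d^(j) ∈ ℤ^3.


Interval decomposition of M: I[1,1]^3, I[1,3], I[3,3].
HN type (ℓ=3): μ^(1)=11; μ^(2)=-3; μ^(3)=-13/2

((0, 0, 2); (3, 0, 0); (1, 1, 0))


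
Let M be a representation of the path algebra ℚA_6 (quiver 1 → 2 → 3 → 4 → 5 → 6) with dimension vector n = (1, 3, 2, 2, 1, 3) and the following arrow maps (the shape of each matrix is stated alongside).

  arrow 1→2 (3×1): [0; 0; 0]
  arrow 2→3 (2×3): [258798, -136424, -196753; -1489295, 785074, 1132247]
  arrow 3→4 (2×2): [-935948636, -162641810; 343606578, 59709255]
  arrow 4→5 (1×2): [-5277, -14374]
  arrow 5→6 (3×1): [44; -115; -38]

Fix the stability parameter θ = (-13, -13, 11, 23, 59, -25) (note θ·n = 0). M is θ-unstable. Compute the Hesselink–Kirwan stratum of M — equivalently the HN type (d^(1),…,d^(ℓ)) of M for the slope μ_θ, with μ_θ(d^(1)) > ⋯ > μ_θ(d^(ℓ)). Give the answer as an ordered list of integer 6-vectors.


Via rank(M_{q-1}∘⋯∘M_p): M ≅ I[1,1], I[2,2], I[2,3], I[2,4], I[4,6], I[6,6]^2.
μ_θ-semistable layers: μ^(1)=23; μ^(2)=19; μ^(3)=11; μ^(4)=-13; μ^(5)=-25

((0, 0, 0, 1, 0, 0); (0, 0, 0, 1, 1, 1); (0, 0, 2, 0, 0, 0); (1, 3, 0, 0, 0, 0); (0, 0, 0, 0, 0, 2))


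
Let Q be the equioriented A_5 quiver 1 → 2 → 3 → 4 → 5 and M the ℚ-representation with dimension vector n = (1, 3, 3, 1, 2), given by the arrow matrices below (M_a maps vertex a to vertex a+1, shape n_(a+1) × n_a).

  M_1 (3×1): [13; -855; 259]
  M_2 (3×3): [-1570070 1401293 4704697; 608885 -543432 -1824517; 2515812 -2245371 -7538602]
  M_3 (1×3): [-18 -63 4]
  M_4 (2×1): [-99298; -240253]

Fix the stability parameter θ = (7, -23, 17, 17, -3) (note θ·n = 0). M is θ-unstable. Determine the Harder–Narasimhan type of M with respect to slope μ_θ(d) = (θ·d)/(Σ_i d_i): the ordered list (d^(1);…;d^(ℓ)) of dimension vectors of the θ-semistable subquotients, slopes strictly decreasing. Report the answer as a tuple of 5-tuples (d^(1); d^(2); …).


Barcode: M ≅ I[1,5], I[2,3]^2, I[5,5]. HN layers by μ_θ (5 steps, strictly decreasing):
  μ^(1)=17; μ^(2)=31/3; μ^(3)=-3; μ^(4)=-8; μ^(5)=-23

((0, 0, 2, 0, 0); (0, 0, 1, 1, 1); (0, 0, 0, 0, 1); (1, 1, 0, 0, 0); (0, 2, 0, 0, 0))


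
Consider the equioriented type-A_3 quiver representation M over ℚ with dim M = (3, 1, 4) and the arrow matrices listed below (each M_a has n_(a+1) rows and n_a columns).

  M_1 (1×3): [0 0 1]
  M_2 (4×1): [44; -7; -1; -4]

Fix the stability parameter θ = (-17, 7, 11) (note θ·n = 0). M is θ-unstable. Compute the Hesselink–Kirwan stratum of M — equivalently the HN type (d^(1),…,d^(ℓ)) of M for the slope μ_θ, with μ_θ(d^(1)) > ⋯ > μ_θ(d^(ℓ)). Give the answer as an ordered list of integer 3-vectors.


Via rank(M_{q-1}∘⋯∘M_p): M ≅ I[1,1]^2, I[1,3], I[3,3]^3.
μ_θ-semistable layers: μ^(1)=11; μ^(2)=7; μ^(3)=-17

((0, 0, 4); (0, 1, 0); (3, 0, 0))


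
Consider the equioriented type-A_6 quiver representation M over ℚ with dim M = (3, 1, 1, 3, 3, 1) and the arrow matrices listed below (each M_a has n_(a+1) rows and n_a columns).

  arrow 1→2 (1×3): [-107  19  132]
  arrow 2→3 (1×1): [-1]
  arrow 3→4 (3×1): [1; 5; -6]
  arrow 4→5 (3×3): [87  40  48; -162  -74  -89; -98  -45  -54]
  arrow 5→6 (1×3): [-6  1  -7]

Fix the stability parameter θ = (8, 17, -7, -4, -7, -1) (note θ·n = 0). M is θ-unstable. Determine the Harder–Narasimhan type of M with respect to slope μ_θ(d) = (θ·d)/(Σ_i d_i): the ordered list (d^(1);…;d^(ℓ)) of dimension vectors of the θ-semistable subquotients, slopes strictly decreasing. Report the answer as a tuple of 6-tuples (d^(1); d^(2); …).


Via rank(M_{q-1}∘⋯∘M_p): M ≅ I[1,1]^2, I[1,6], I[4,5]^2.
μ_θ-semistable layers: μ^(1)=8; μ^(2)=1; μ^(3)=-11/2

((2, 0, 0, 0, 0, 0); (1, 1, 1, 1, 1, 1); (0, 0, 0, 2, 2, 0))


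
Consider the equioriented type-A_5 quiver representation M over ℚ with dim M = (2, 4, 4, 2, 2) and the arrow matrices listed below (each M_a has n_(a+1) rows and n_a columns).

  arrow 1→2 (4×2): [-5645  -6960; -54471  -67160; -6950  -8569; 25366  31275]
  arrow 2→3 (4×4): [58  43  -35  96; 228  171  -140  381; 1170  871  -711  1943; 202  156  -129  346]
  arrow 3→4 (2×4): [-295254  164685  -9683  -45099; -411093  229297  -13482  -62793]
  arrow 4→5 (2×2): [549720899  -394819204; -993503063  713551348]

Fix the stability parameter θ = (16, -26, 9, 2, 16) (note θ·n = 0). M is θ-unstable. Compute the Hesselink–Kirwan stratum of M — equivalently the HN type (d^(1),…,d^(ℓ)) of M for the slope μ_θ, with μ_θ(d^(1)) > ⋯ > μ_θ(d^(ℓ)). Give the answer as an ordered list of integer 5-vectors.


Barcode: M ≅ I[1,3], I[1,4], I[2,2], I[2,5], I[3,3], I[5,5]. HN layers by μ_θ (5 steps, strictly decreasing):
  μ^(1)=16; μ^(2)=9; μ^(3)=11/2; μ^(4)=-5; μ^(5)=-26

((0, 0, 0, 0, 2); (0, 0, 2, 0, 0); (0, 0, 2, 2, 0); (2, 2, 0, 0, 0); (0, 2, 0, 0, 0))


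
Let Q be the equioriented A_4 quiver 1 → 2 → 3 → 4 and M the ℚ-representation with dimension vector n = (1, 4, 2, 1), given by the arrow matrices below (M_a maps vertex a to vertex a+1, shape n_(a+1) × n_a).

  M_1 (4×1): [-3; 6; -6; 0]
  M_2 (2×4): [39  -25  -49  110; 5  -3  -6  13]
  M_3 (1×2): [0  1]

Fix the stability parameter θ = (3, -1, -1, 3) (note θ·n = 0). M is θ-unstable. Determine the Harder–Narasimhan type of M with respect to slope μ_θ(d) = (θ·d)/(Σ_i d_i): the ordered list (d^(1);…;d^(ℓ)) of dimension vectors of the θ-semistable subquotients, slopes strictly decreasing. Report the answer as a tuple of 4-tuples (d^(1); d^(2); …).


Interval decomposition of M: I[1,4], I[2,2]^2, I[2,3].
HN type (ℓ=3): μ^(1)=3; μ^(2)=1/3; μ^(3)=-1

((0, 0, 0, 1); (1, 1, 1, 0); (0, 3, 1, 0))


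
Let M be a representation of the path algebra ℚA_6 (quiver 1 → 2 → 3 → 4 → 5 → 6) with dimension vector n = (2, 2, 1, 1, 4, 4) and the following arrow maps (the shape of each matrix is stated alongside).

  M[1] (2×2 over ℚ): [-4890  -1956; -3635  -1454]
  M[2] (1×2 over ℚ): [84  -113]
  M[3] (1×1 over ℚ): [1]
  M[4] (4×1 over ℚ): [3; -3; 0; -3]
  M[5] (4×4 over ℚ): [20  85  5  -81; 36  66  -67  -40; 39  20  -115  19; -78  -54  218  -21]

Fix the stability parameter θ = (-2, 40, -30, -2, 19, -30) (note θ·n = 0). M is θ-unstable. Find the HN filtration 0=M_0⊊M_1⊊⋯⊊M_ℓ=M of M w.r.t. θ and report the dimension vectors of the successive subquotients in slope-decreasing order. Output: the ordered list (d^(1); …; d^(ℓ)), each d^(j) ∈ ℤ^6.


Via rank(M_{q-1}∘⋯∘M_p): M ≅ I[1,1], I[1,6], I[2,2], I[5,6]^3.
μ_θ-semistable layers: μ^(1)=40; μ^(2)=-3/5; μ^(3)=-2; μ^(4)=-11/2

((0, 1, 0, 0, 0, 0); (0, 1, 1, 1, 1, 1); (2, 0, 0, 0, 0, 0); (0, 0, 0, 0, 3, 3))


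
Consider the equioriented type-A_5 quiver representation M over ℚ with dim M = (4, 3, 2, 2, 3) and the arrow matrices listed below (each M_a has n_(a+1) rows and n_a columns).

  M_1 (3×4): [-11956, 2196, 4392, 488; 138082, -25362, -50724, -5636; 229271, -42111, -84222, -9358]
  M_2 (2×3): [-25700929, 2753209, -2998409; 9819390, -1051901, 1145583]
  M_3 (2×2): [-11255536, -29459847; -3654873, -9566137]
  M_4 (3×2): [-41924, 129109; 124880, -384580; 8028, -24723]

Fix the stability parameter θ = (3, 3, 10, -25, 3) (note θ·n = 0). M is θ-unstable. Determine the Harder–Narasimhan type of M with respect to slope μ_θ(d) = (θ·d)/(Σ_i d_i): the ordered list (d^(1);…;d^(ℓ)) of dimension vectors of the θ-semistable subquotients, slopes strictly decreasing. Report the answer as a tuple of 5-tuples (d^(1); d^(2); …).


Interval decomposition of M: I[1,1]^3, I[1,5], I[2,2], I[2,4], I[5,5]^2.
HN type (ℓ=3): μ^(1)=3; μ^(2)=-9/4; μ^(3)=-4

((3, 1, 0, 0, 3); (1, 1, 1, 1, 0); (0, 1, 1, 1, 0))


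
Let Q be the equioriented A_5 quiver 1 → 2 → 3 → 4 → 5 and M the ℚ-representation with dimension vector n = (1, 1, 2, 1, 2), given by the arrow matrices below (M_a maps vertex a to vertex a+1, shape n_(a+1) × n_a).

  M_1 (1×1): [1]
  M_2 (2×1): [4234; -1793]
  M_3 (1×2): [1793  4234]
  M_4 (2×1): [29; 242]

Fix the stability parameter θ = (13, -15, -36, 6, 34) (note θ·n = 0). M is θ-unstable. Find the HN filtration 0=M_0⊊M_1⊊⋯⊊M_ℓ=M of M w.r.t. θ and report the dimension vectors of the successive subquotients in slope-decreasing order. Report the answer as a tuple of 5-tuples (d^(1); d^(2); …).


Barcode: M ≅ I[1,3], I[3,5], I[5,5]. HN layers by μ_θ (4 steps, strictly decreasing):
  μ^(1)=34; μ^(2)=6; μ^(3)=-38/3; μ^(4)=-36

((0, 0, 0, 0, 2); (0, 0, 0, 1, 0); (1, 1, 1, 0, 0); (0, 0, 1, 0, 0))


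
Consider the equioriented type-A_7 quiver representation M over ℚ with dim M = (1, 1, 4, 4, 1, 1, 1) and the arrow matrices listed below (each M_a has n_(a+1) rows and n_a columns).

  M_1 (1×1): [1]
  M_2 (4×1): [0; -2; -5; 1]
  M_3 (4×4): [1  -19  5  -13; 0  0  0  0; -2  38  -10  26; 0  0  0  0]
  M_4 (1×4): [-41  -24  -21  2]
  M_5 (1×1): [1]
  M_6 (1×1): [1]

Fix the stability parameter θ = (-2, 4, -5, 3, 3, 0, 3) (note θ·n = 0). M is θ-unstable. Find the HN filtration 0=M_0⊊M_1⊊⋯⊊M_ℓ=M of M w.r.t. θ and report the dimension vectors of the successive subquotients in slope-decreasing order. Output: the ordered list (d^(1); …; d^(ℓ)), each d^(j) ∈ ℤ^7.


Via rank(M_{q-1}∘⋯∘M_p): M ≅ I[1,3], I[3,3]^2, I[3,7], I[4,4]^3.
μ_θ-semistable layers: μ^(1)=3; μ^(2)=2; μ^(3)=-1/2; μ^(4)=-2; μ^(5)=-5

((0, 0, 0, 3, 0, 0, 1); (0, 0, 0, 1, 1, 1, 0); (0, 1, 1, 0, 0, 0, 0); (1, 0, 0, 0, 0, 0, 0); (0, 0, 3, 0, 0, 0, 0))


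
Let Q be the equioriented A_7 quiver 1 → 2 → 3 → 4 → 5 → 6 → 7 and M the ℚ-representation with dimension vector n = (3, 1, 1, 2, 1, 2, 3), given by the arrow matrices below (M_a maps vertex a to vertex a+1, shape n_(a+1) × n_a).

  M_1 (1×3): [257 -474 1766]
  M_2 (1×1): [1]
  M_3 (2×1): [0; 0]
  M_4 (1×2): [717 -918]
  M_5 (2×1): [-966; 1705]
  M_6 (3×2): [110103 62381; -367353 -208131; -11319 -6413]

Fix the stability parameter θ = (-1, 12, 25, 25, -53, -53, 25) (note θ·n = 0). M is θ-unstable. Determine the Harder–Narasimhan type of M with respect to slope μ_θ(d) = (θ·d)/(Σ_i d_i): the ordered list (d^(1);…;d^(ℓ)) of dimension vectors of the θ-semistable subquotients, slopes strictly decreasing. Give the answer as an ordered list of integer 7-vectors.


Interval decomposition of M: I[1,1]^2, I[1,3], I[4,4], I[4,7], I[6,6], I[7,7]^2.
HN type (ℓ=5): μ^(1)=25; μ^(2)=12; μ^(3)=-1; μ^(4)=-27; μ^(5)=-53

((0, 0, 1, 1, 0, 0, 3); (0, 1, 0, 0, 0, 0, 0); (3, 0, 0, 0, 0, 0, 0); (0, 0, 0, 1, 1, 1, 0); (0, 0, 0, 0, 0, 1, 0))


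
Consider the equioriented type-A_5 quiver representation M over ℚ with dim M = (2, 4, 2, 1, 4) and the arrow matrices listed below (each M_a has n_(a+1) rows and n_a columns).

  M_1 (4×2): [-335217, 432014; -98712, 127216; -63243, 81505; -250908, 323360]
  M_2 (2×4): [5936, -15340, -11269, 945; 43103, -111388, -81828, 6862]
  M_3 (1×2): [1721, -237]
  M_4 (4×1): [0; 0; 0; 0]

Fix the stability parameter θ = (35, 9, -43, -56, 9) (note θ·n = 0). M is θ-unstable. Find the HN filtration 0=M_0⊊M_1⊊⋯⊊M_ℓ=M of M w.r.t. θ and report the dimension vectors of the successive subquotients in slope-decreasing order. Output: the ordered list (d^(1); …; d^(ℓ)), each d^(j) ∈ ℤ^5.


Via rank(M_{q-1}∘⋯∘M_p): M ≅ I[1,3], I[1,4], I[2,2]^2, I[5,5]^4.
μ_θ-semistable layers: μ^(1)=9; μ^(2)=1/3; μ^(3)=-55/4

((0, 2, 0, 0, 4); (1, 1, 1, 0, 0); (1, 1, 1, 1, 0))


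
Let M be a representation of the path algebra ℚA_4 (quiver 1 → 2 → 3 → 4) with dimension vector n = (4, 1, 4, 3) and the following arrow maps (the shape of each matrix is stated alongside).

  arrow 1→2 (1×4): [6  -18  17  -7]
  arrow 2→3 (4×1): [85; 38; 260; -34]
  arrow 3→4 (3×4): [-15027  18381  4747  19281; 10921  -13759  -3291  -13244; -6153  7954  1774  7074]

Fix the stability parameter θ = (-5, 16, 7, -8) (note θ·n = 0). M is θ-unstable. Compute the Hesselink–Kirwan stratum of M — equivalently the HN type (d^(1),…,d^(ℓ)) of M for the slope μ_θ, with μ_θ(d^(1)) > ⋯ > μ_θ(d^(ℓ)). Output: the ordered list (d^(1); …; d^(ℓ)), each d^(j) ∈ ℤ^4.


Via rank(M_{q-1}∘⋯∘M_p): M ≅ I[1,1]^3, I[1,4], I[3,3], I[3,4]^2.
μ_θ-semistable layers: μ^(1)=7; μ^(2)=5; μ^(3)=-1/2; μ^(4)=-5

((0, 0, 1, 0); (0, 1, 1, 1); (0, 0, 2, 2); (4, 0, 0, 0))


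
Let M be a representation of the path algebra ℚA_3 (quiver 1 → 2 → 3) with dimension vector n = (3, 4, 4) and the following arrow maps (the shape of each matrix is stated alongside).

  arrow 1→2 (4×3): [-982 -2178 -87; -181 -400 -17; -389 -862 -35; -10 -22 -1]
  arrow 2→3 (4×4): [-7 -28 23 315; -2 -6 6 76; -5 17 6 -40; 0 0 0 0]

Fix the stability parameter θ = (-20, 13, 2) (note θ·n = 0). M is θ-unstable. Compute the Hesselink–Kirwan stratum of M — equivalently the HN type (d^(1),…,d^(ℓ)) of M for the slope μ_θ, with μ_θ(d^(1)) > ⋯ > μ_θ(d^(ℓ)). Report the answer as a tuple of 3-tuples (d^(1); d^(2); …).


Via rank(M_{q-1}∘⋯∘M_p): M ≅ I[1,2], I[1,3]^2, I[2,3], I[3,3].
μ_θ-semistable layers: μ^(1)=13; μ^(2)=15/2; μ^(3)=2; μ^(4)=-20

((0, 1, 0); (0, 3, 3); (0, 0, 1); (3, 0, 0))


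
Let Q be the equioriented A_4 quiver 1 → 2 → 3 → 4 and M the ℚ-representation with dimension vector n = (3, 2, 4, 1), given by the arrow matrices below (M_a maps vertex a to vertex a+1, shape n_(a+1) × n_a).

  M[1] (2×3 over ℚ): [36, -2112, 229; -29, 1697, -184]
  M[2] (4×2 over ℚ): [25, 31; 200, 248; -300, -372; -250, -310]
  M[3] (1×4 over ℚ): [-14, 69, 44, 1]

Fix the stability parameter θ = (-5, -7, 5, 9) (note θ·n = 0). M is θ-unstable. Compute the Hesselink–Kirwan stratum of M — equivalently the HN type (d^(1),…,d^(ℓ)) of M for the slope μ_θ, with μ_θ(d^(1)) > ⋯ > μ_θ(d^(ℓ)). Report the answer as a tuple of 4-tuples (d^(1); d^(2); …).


Interval decomposition of M: I[1,1], I[1,2], I[1,3], I[3,3]^2, I[3,4].
HN type (ℓ=4): μ^(1)=9; μ^(2)=5; μ^(3)=-5; μ^(4)=-6

((0, 0, 0, 1); (0, 0, 4, 0); (1, 0, 0, 0); (2, 2, 0, 0))


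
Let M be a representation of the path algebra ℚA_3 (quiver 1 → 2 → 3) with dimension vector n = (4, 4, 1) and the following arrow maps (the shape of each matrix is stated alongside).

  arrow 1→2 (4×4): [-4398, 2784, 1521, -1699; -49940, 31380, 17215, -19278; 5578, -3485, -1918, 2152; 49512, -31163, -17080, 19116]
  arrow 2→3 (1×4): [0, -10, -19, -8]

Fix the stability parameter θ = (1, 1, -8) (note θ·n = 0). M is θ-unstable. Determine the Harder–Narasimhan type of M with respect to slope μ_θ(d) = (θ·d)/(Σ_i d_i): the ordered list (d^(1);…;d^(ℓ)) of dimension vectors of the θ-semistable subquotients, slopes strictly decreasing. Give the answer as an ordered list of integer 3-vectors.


Barcode: M ≅ I[1,2]^3, I[1,3]. HN layers by μ_θ (2 steps, strictly decreasing):
  μ^(1)=1; μ^(2)=-2

((3, 3, 0); (1, 1, 1))


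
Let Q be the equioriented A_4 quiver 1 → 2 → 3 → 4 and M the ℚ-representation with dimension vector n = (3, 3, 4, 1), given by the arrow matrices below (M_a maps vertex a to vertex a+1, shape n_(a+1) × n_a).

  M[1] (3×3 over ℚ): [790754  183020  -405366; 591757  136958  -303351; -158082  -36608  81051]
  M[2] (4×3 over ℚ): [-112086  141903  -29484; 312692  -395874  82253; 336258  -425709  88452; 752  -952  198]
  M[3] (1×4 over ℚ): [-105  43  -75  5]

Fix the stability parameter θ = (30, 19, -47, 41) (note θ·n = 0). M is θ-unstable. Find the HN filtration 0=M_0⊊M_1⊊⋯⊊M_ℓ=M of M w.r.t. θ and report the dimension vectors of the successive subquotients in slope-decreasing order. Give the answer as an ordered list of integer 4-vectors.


Interval decomposition of M: I[1,1], I[1,3], I[1,4], I[2,2], I[3,3]^2.
HN type (ℓ=5): μ^(1)=41; μ^(2)=30; μ^(3)=19; μ^(4)=2/3; μ^(5)=-47

((0, 0, 0, 1); (1, 0, 0, 0); (0, 1, 0, 0); (2, 2, 2, 0); (0, 0, 2, 0))


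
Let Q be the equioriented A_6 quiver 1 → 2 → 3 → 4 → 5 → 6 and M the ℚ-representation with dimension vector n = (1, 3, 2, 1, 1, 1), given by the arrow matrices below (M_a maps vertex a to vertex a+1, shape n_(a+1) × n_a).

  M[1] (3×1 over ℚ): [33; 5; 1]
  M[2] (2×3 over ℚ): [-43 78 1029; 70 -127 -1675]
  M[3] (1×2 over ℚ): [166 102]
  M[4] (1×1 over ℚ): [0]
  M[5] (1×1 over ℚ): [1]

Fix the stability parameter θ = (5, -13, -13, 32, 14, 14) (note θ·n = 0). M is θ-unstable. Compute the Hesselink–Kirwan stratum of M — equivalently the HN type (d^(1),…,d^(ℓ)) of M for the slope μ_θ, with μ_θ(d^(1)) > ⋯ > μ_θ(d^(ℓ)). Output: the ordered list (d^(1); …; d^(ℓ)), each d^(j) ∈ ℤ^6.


Barcode: M ≅ I[1,2], I[2,3], I[2,4], I[5,6]. HN layers by μ_θ (4 steps, strictly decreasing):
  μ^(1)=32; μ^(2)=14; μ^(3)=-4; μ^(4)=-13

((0, 0, 0, 1, 0, 0); (0, 0, 0, 0, 1, 1); (1, 1, 0, 0, 0, 0); (0, 2, 2, 0, 0, 0))


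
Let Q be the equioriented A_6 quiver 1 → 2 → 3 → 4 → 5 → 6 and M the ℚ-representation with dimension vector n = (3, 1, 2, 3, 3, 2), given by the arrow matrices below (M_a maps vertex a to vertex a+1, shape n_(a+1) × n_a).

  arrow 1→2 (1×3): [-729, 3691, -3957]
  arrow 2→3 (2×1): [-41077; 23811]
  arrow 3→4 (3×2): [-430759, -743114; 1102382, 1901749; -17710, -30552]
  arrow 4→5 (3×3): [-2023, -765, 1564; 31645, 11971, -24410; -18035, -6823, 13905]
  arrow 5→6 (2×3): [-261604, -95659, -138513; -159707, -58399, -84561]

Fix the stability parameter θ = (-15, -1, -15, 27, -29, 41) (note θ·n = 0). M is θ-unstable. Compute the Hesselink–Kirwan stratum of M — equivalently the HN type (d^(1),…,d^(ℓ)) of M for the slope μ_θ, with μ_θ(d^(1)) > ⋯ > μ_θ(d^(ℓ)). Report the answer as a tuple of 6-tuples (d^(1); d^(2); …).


Barcode: M ≅ I[1,1]^2, I[1,4], I[3,6], I[4,6], I[5,5]. HN layers by μ_θ (6 steps, strictly decreasing):
  μ^(1)=41; μ^(2)=27; μ^(3)=-1; μ^(4)=-8; μ^(5)=-15; μ^(6)=-29

((0, 0, 0, 0, 0, 2); (0, 0, 0, 1, 0, 0); (0, 0, 0, 2, 2, 0); (0, 1, 1, 0, 0, 0); (3, 0, 1, 0, 0, 0); (0, 0, 0, 0, 1, 0))


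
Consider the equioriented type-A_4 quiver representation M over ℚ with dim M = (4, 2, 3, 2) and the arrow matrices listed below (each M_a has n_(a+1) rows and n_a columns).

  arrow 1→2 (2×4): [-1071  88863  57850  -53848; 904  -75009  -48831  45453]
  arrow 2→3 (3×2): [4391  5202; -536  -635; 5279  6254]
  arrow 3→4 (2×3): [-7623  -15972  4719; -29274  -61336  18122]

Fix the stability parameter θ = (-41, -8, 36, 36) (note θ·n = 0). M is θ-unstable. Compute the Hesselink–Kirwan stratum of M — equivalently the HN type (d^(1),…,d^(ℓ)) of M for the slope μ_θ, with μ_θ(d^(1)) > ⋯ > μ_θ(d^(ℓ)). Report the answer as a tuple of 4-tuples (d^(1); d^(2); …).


Via rank(M_{q-1}∘⋯∘M_p): M ≅ I[1,1]^2, I[1,3]^2, I[3,4], I[4,4].
μ_θ-semistable layers: μ^(1)=36; μ^(2)=-8; μ^(3)=-41

((0, 0, 3, 2); (0, 2, 0, 0); (4, 0, 0, 0))


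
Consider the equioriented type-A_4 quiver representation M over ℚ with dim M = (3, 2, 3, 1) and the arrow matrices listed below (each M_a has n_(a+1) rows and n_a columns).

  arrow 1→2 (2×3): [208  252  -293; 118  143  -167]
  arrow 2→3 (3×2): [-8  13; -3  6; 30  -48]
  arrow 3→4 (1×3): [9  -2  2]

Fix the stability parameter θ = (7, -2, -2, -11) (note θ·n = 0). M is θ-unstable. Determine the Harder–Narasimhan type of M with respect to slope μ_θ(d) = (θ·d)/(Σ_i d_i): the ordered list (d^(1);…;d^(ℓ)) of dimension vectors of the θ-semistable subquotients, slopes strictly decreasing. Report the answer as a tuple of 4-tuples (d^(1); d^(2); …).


Barcode: M ≅ I[1,1], I[1,3], I[1,4], I[3,3]. HN layers by μ_θ (3 steps, strictly decreasing):
  μ^(1)=7; μ^(2)=1; μ^(3)=-2

((1, 0, 0, 0); (1, 1, 1, 0); (1, 1, 2, 1))


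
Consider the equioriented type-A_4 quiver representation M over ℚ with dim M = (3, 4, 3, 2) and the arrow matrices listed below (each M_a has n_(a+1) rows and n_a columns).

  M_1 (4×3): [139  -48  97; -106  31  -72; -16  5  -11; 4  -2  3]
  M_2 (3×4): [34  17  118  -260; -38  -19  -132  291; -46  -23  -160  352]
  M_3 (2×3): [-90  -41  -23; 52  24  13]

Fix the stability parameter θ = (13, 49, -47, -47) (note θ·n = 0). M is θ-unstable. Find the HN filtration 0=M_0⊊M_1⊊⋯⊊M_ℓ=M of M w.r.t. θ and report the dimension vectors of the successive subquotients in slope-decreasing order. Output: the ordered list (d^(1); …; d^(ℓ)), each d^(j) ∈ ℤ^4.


Via rank(M_{q-1}∘⋯∘M_p): M ≅ I[1,2], I[1,4]^2, I[2,3].
μ_θ-semistable layers: μ^(1)=49; μ^(2)=13; μ^(3)=1; μ^(4)=-8

((0, 1, 0, 0); (1, 0, 0, 0); (0, 1, 1, 0); (2, 2, 2, 2))


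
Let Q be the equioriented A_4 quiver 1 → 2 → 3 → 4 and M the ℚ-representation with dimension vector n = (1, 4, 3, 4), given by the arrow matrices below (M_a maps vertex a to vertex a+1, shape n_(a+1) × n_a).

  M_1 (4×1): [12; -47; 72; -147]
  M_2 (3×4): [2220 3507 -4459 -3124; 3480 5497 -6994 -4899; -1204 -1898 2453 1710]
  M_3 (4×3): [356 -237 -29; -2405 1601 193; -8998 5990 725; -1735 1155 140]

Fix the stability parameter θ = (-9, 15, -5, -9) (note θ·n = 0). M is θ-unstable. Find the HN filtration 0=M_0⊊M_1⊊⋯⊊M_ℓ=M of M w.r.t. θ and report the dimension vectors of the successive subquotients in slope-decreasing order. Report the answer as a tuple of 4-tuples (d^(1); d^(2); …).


Interval decomposition of M: I[1,4], I[2,2], I[2,4]^2, I[4,4].
HN type (ℓ=3): μ^(1)=15; μ^(2)=1/3; μ^(3)=-9

((0, 1, 0, 0); (0, 3, 3, 3); (1, 0, 0, 1))


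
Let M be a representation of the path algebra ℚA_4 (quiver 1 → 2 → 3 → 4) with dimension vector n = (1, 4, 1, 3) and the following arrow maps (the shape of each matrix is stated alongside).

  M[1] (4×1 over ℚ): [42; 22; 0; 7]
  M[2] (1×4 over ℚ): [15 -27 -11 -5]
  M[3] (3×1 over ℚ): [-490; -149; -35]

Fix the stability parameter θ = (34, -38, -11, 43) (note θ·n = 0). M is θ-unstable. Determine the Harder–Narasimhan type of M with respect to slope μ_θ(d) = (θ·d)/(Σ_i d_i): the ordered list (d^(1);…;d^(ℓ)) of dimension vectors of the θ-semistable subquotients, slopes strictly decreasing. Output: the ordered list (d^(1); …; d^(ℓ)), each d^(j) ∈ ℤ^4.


Via rank(M_{q-1}∘⋯∘M_p): M ≅ I[1,4], I[2,2]^3, I[4,4]^2.
μ_θ-semistable layers: μ^(1)=43; μ^(2)=-5; μ^(3)=-38

((0, 0, 0, 3); (1, 1, 1, 0); (0, 3, 0, 0))


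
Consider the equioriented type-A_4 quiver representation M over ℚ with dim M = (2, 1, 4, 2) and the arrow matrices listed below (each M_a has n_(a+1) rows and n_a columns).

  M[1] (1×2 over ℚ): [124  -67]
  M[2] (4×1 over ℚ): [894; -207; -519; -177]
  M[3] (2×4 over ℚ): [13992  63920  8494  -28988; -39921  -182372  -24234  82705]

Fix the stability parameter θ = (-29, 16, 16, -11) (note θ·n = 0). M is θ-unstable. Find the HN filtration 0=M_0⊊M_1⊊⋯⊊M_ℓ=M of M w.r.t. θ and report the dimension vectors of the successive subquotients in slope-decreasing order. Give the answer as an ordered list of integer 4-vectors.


Via rank(M_{q-1}∘⋯∘M_p): M ≅ I[1,1], I[1,4], I[3,3]^2, I[3,4].
μ_θ-semistable layers: μ^(1)=16; μ^(2)=7; μ^(3)=5/2; μ^(4)=-29

((0, 0, 2, 0); (0, 1, 1, 1); (0, 0, 1, 1); (2, 0, 0, 0))


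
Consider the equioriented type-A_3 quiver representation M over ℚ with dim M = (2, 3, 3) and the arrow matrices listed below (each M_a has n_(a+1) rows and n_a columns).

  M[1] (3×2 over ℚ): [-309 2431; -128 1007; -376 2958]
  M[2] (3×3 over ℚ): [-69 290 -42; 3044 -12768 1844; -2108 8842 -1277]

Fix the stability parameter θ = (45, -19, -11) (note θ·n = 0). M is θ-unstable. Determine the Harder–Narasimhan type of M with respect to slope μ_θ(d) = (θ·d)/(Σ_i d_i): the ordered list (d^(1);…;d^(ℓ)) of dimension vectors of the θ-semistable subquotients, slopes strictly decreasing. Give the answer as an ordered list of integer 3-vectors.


Via rank(M_{q-1}∘⋯∘M_p): M ≅ I[1,2], I[1,3], I[2,3], I[3,3].
μ_θ-semistable layers: μ^(1)=13; μ^(2)=5; μ^(3)=-11; μ^(4)=-19

((1, 1, 0); (1, 1, 1); (0, 0, 2); (0, 1, 0))


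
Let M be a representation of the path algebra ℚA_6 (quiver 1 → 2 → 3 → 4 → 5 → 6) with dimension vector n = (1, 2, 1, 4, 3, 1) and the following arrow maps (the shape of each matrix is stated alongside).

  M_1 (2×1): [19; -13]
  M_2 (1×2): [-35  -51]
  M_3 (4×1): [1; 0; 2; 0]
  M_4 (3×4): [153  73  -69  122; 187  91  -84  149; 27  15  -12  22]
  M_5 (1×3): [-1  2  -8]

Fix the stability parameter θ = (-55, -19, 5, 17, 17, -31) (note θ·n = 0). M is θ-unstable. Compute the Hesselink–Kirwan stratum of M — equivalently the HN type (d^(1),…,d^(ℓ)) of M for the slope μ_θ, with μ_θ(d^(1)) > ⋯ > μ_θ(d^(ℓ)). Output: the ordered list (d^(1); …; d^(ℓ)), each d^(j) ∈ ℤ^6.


Via rank(M_{q-1}∘⋯∘M_p): M ≅ I[1,6], I[2,2], I[4,4], I[4,5]^2.
μ_θ-semistable layers: μ^(1)=17; μ^(2)=2; μ^(3)=-19; μ^(4)=-55

((0, 0, 0, 3, 2, 0); (0, 0, 1, 1, 1, 1); (0, 2, 0, 0, 0, 0); (1, 0, 0, 0, 0, 0))


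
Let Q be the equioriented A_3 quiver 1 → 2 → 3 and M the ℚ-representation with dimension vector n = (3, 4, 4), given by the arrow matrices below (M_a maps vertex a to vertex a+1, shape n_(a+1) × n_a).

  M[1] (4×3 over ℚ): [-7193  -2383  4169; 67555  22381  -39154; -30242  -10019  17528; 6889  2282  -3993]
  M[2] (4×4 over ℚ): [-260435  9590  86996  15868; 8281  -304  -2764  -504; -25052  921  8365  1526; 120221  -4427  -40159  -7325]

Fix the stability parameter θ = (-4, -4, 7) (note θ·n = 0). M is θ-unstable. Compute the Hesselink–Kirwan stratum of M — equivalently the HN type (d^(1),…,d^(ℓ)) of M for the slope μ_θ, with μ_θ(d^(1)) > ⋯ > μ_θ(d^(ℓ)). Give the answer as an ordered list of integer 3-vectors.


Barcode: M ≅ I[1,3]^3, I[2,3]. HN layers by μ_θ (2 steps, strictly decreasing):
  μ^(1)=7; μ^(2)=-4

((0, 0, 4); (3, 4, 0))


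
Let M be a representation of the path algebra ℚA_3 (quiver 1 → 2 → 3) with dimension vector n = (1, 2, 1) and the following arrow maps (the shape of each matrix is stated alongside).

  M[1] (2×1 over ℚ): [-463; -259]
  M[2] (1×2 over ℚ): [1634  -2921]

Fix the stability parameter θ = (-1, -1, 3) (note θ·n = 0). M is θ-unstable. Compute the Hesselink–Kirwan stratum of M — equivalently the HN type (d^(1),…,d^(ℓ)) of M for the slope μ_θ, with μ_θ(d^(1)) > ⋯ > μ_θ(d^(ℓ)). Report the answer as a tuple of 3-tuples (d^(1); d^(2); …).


Barcode: M ≅ I[1,3], I[2,2]. HN layers by μ_θ (2 steps, strictly decreasing):
  μ^(1)=3; μ^(2)=-1

((0, 0, 1); (1, 2, 0))


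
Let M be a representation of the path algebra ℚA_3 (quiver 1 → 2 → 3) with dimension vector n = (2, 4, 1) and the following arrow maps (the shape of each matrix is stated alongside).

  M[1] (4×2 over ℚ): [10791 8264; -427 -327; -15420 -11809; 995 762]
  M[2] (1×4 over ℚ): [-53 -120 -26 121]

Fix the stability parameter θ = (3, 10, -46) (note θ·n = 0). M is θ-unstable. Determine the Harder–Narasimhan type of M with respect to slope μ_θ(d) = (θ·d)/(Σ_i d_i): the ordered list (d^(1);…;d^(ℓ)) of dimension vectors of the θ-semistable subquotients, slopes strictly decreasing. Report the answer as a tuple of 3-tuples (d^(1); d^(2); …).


Interval decomposition of M: I[1,2], I[1,3], I[2,2]^2.
HN type (ℓ=3): μ^(1)=10; μ^(2)=3; μ^(3)=-11

((0, 3, 0); (1, 0, 0); (1, 1, 1))


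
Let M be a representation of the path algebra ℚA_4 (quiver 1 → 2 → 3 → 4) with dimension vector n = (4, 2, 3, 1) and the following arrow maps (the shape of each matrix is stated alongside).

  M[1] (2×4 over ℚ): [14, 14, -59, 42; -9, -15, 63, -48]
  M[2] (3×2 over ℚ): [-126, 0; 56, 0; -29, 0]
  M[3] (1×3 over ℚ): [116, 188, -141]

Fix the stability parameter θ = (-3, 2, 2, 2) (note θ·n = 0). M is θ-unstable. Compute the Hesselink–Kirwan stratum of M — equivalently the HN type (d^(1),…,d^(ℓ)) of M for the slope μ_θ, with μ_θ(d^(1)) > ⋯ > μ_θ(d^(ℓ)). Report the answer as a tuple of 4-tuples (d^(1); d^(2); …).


Interval decomposition of M: I[1,1]^2, I[1,2], I[1,4], I[3,3]^2.
HN type (ℓ=2): μ^(1)=2; μ^(2)=-3

((0, 2, 3, 1); (4, 0, 0, 0))


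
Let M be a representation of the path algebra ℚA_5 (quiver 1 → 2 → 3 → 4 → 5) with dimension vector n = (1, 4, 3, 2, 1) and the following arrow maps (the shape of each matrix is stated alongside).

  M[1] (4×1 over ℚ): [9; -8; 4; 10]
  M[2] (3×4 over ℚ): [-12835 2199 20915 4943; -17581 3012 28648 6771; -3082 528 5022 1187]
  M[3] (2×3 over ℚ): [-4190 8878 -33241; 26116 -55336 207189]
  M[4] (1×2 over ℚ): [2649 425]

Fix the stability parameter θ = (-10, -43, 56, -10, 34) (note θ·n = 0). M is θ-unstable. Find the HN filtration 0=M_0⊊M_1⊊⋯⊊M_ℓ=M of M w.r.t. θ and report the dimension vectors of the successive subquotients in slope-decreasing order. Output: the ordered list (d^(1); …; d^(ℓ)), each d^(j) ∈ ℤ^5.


Interval decomposition of M: I[1,3], I[2,2], I[2,4], I[2,5].
HN type (ℓ=5): μ^(1)=56; μ^(2)=34; μ^(3)=23; μ^(4)=-53/2; μ^(5)=-43

((0, 0, 1, 0, 0); (0, 0, 0, 0, 1); (0, 0, 2, 2, 0); (1, 1, 0, 0, 0); (0, 3, 0, 0, 0))


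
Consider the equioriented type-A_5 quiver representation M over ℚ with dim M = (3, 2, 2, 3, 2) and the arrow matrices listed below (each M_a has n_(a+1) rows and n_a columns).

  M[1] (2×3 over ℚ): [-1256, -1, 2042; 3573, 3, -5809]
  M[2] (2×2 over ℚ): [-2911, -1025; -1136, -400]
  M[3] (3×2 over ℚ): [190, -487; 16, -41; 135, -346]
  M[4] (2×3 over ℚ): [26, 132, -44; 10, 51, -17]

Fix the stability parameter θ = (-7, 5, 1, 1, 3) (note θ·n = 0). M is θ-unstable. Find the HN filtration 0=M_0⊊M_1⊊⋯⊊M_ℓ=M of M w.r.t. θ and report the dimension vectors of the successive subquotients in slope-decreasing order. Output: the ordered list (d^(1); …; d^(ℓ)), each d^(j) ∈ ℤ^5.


Barcode: M ≅ I[1,1], I[1,2], I[1,5], I[3,5], I[4,4]. HN layers by μ_θ (5 steps, strictly decreasing):
  μ^(1)=5; μ^(2)=3; μ^(3)=7/3; μ^(4)=1; μ^(5)=-7

((0, 1, 0, 0, 0); (0, 0, 0, 0, 2); (0, 1, 1, 1, 0); (0, 0, 1, 2, 0); (3, 0, 0, 0, 0))


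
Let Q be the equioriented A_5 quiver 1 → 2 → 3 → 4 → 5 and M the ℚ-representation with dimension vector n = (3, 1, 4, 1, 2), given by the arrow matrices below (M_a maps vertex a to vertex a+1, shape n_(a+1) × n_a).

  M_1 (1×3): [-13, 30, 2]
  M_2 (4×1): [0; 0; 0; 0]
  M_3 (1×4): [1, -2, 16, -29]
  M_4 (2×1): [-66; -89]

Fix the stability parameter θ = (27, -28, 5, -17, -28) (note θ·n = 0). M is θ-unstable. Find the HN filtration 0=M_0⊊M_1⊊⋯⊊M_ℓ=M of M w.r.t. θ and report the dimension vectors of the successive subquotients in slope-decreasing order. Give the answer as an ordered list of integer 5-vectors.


Interval decomposition of M: I[1,1]^2, I[1,2], I[3,3]^3, I[3,5], I[5,5].
HN type (ℓ=5): μ^(1)=27; μ^(2)=5; μ^(3)=-1/2; μ^(4)=-40/3; μ^(5)=-28

((2, 0, 0, 0, 0); (0, 0, 3, 0, 0); (1, 1, 0, 0, 0); (0, 0, 1, 1, 1); (0, 0, 0, 0, 1))


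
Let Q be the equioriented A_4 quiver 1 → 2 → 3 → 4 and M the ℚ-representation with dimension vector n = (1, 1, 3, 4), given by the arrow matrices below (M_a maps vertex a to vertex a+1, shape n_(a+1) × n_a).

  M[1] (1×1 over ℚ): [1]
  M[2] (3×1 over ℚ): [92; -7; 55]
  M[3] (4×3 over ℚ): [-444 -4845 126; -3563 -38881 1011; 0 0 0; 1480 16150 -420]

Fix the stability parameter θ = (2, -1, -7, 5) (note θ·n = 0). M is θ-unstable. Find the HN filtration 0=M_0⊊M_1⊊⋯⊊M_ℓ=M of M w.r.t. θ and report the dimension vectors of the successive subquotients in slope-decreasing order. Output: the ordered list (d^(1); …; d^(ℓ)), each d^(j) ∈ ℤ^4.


Via rank(M_{q-1}∘⋯∘M_p): M ≅ I[1,4], I[3,3], I[3,4], I[4,4]^2.
μ_θ-semistable layers: μ^(1)=5; μ^(2)=-2; μ^(3)=-7

((0, 0, 0, 4); (1, 1, 1, 0); (0, 0, 2, 0))


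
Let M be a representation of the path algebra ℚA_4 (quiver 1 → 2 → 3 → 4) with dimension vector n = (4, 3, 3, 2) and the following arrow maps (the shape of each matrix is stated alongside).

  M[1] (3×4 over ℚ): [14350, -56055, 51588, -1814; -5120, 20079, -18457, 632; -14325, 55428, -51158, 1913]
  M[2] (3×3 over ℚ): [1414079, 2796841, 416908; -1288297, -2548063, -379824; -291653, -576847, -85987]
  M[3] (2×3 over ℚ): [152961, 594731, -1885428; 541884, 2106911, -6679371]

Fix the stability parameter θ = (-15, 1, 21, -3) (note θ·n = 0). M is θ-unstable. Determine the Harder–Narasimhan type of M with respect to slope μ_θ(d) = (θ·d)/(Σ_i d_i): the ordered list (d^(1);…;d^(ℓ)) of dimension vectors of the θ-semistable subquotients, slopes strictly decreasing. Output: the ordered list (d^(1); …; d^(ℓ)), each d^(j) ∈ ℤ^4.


Barcode: M ≅ I[1,1], I[1,2], I[1,3], I[1,4], I[3,4]. HN layers by μ_θ (4 steps, strictly decreasing):
  μ^(1)=21; μ^(2)=9; μ^(3)=1; μ^(4)=-15

((0, 0, 1, 0); (0, 0, 2, 2); (0, 3, 0, 0); (4, 0, 0, 0))
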